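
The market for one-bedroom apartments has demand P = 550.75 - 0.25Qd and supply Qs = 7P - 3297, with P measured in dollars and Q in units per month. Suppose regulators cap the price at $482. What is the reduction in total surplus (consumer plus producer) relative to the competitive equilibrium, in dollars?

3118.5

Rearranging demand gives Qd = 2203 - 4P. Equilibrium: 2203 - 4P = 7P - 3297, so 5500 = 11P and P* = 500, Q* = 203.
Since 482 < 500, the ceiling is binding.
At P = 482: Qd = 2203 - 4·482 = 275 and Qs = 7·482 - 3297 = 77.
Quantity traded falls to 77. At Q = 77 the demand price is (2203 - 77)/4 = 531.5 and the supply price is (3297 + 77)/7 = 482.
Deadweight loss = ½ · (531.5 - 482) · (203 - 77) = ½ · 49.5 · 126 = 3118.5.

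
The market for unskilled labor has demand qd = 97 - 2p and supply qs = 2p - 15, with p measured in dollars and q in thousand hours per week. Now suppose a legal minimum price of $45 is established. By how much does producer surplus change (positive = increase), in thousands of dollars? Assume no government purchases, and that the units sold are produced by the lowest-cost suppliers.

-170

Setting quantity demanded equal to quantity supplied, 97 - 2p = 2p - 15, gives p* = 28 and q* = 41.
Because the floor (45) lies above the market-clearing price, it is binding.
At p = 45: qd = 97 - 2·45 = 7 and qs = 2·45 - 15 = 75.
Producer surplus without the control is ½ · (28 - 7.5) · 41 = 420.25.
With the floor, 7 units are sold at 45. The supply price at q = 7 is 11, so PS = ½ · [(45 - 7.5) + (45 - 11)] · 7 = 250.25.
Change in producer surplus = 250.25 - 420.25 = -170.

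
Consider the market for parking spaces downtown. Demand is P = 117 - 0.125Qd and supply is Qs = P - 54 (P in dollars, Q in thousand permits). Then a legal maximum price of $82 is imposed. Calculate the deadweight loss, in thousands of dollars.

Rearranging demand gives Qd = 936 - 8P. In a free market, 936 - 8P = P - 54 gives the equilibrium P* = 110, Q* = 56.
Because the ceiling (82) lies below the market-clearing price, it is binding.
At P = 82: Qd = 936 - 8·82 = 280 and Qs = 82 - 54 = 28.
Quantity traded falls to 28. At Q = 28 the demand price is (936 - 28)/8 = 113.5 and the supply price is 54 + 28 = 82.
Deadweight loss = ½ · (113.5 - 82) · (56 - 28) = ½ · 31.5 · 28 = 441.

441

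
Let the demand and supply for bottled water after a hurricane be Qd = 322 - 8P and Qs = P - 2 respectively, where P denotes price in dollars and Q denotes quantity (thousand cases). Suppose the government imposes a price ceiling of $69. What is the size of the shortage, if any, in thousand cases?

0

Setting quantity demanded equal to quantity supplied, 322 - 8P = P - 2, gives P* = 36 and Q* = 34.
The ceiling of 69 is above the equilibrium price 36, so it is not binding; the market clears at P* = 36, Q* = 34.
Since the control does not bind, there is no shortage.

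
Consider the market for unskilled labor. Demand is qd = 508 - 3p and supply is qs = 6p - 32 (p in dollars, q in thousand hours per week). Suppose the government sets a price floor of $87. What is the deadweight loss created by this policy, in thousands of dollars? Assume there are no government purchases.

1640.25

Without the control the market clears where 508 - 3p = 6p - 32, i.e. p* = 60 and q* = 328.
Because the floor (87) lies above the market-clearing price, it is binding.
At p = 87: qd = 508 - 3·87 = 247 and qs = 6·87 - 32 = 490.
Quantity traded falls to 247. At q = 247 the demand price is (508 - 247)/3 = 87 and the supply price is (32 + 247)/6 = 46.5.
Deadweight loss = ½ · (87 - 46.5) · (328 - 247) = ½ · 40.5 · 81 = 1640.25.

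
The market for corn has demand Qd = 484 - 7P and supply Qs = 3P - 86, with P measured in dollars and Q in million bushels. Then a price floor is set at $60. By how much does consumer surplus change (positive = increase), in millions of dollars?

-223.5

Without the control the market clears where 484 - 7P = 3P - 86, i.e. P* = 57 and Q* = 85.
The floor of 60 is above the equilibrium price 57, so it binds.
At P = 60: Qd = 484 - 7·60 = 64 and Qs = 3·60 - 86 = 94.
Consumer surplus without the control is ½ · (484/7 - 57) · 85 = 7225/14.
With the floor, consumers buy 64 units at 60, so CS = ½ · (484/7 - 60) · 64 = 2048/7.
Change in consumer surplus = 2048/7 - 7225/14 = -223.5.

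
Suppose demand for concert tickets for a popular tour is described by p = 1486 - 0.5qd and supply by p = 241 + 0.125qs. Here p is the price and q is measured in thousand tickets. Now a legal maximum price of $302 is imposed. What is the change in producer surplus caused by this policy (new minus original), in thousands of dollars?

Rearranging demand gives qd = 2972 - 2p; rearranging supply gives qs = 8p - 1928. Equilibrium: 2972 - 2p = 8p - 1928, so 4900 = 10p and p* = 490, q* = 1992.
Since 302 < 490, the ceiling is binding.
At p = 302: qd = 2972 - 2·302 = 2368 and qs = 8·302 - 1928 = 488.
Producer surplus without the control is ½ · (490 - 241) · 1992 = 248004.
With the ceiling, producers sell 488 units at 302, so PS = ½ · (302 - 241) · 488 = 14884.
Change in producer surplus = 14884 - 248004 = -233120.

-233120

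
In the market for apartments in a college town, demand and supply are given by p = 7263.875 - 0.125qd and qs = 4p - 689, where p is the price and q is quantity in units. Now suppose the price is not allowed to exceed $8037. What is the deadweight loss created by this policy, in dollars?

0

Rearranging demand gives qd = 58111 - 8p. In a free market, 58111 - 8p = 4p - 689 gives the equilibrium p* = 4900, q* = 18911.
The ceiling of 8037 is above the equilibrium price 4900, so it is not binding; the market clears at p* = 4900, q* = 18911.
Since the control does not bind, no trades are prevented and deadweight loss is zero.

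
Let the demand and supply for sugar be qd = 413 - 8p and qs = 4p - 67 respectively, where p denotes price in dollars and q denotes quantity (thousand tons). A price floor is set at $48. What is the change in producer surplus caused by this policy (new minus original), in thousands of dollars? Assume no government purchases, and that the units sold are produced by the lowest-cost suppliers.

-280

Without the control the market clears where 413 - 8p = 4p - 67, i.e. p* = 40 and q* = 93.
The floor of 48 is above the equilibrium price 40, so it binds.
At p = 48: qd = 413 - 8·48 = 29 and qs = 4·48 - 67 = 125.
Producer surplus without the control is ½ · (40 - 16.75) · 93 = 1081.125.
With the floor, 29 units are sold at 48. The supply price at q = 29 is 24, so PS = ½ · [(48 - 16.75) + (48 - 24)] · 29 = 801.125.
Change in producer surplus = 801.125 - 1081.125 = -280.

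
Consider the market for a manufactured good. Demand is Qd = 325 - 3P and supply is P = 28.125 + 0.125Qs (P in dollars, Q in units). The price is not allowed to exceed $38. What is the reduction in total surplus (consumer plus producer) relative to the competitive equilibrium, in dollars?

2112

Rearranging supply gives Qs = 8P - 225. Setting quantity demanded equal to quantity supplied, 325 - 3P = 8P - 225, gives P* = 50 and Q* = 175.
The ceiling of 38 is below the equilibrium price 50, so it binds.
At P = 38: Qd = 325 - 3·38 = 211 and Qs = 8·38 - 225 = 79.
Quantity traded falls to 79. At Q = 79 the demand price is (325 - 79)/3 = 82 and the supply price is (225 + 79)/8 = 38.
Deadweight loss = ½ · (82 - 38) · (175 - 79) = ½ · 44 · 96 = 2112.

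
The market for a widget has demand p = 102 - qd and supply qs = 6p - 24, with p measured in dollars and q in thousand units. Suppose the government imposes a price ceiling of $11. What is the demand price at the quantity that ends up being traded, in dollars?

60

Rearranging demand gives qd = 102 - p. In a free market, 102 - p = 6p - 24 gives the equilibrium p* = 18, q* = 84.
The ceiling of 11 is below the equilibrium price 18, so it binds.
At p = 11: qd = 102 - 11 = 91 and qs = 6·11 - 24 = 42.
Only 42 units reach the market. On the demand curve, the marginal buyer's willingness to pay at q = 42 is (102 - 42) = 60.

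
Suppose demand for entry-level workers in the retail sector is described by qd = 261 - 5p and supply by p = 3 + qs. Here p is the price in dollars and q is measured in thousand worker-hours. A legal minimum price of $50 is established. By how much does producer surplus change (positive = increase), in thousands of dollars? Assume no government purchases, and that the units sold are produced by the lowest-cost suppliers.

-384

Rearranging supply gives qs = p - 3. Without the control the market clears where 261 - 5p = p - 3, i.e. p* = 44 and q* = 41.
Because the floor (50) lies above the market-clearing price, it is binding.
At p = 50: qd = 261 - 5·50 = 11 and qs = 50 - 3 = 47.
Producer surplus without the control is ½ · (44 - 3) · 41 = 840.5.
With the floor, 11 units are sold at 50. The supply price at q = 11 is 14, so PS = ½ · [(50 - 3) + (50 - 14)] · 11 = 456.5.
Change in producer surplus = 456.5 - 840.5 = -384.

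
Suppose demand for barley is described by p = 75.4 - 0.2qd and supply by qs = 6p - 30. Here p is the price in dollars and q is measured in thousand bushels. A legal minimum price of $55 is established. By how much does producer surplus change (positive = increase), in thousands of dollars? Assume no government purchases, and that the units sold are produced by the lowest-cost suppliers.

Rearranging demand gives qd = 377 - 5p. Setting quantity demanded equal to quantity supplied, 377 - 5p = 6p - 30, gives p* = 37 and q* = 192.
Since 55 > 37, the floor is binding.
At p = 55: qd = 377 - 5·55 = 102 and qs = 6·55 - 30 = 300.
Producer surplus without the control is ½ · (37 - 5) · 192 = 3072.
With the floor, 102 units are sold at 55. The supply price at q = 102 is 22, so PS = ½ · [(55 - 5) + (55 - 22)] · 102 = 4233.
Change in producer surplus = 4233 - 3072 = 1161.

1161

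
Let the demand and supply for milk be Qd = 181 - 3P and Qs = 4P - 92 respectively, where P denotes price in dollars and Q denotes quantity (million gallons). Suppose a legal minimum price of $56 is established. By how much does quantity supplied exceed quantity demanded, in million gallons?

119

Setting quantity demanded equal to quantity supplied, 181 - 3P = 4P - 92, gives P* = 39 and Q* = 64.
Because the floor (56) lies above the market-clearing price, it is binding.
At P = 56: Qd = 181 - 3·56 = 13 and Qs = 4·56 - 92 = 132.
Surplus = Qs - Qd = 132 - 13 = 119.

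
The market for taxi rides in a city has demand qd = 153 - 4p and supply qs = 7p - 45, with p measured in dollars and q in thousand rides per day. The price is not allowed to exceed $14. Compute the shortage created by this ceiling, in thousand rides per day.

44

Equilibrium: 153 - 4p = 7p - 45, so 198 = 11p and p* = 18, q* = 81.
Since 14 < 18, the ceiling is binding.
At p = 14: qd = 153 - 4·14 = 97 and qs = 7·14 - 45 = 53.
Shortage = qd - qs = 97 - 53 = 44.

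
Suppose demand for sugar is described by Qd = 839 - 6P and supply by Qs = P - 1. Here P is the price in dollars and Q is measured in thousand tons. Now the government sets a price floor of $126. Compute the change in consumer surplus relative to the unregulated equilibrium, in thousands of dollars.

Setting quantity demanded equal to quantity supplied, 839 - 6P = P - 1, gives P* = 120 and Q* = 119.
The floor of 126 is above the equilibrium price 120, so it binds.
At P = 126: Qd = 839 - 6·126 = 83 and Qs = 126 - 1 = 125.
Consumer surplus without the control is ½ · (839/6 - 120) · 119 = 14161/12.
With the floor, consumers buy 83 units at 126, so CS = ½ · (839/6 - 126) · 83 = 6889/12.
Change in consumer surplus = 6889/12 - 14161/12 = -606.

-606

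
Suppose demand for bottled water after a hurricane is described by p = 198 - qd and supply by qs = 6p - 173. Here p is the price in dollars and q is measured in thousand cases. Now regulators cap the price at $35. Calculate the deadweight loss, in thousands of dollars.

6804

Rearranging demand gives qd = 198 - p. In a free market, 198 - p = 6p - 173 gives the equilibrium p* = 53, q* = 145.
Since 35 < 53, the ceiling is binding.
At p = 35: qd = 198 - 35 = 163 and qs = 6·35 - 173 = 37.
Quantity traded falls to 37. At q = 37 the demand price is 198 - 37 = 161 and the supply price is (173 + 37)/6 = 35.
Deadweight loss = ½ · (161 - 35) · (145 - 37) = ½ · 126 · 108 = 6804.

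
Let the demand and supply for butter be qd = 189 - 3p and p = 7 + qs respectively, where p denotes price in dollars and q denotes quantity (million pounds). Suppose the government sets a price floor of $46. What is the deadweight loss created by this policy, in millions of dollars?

0

Rearranging supply gives qs = p - 7. Setting quantity demanded equal to quantity supplied, 189 - 3p = p - 7, gives p* = 49 and q* = 42.
Since 46 is below p* = 49, the floor does not bind and the free-market outcome prevails.
Since the control does not bind, no trades are prevented and deadweight loss is zero.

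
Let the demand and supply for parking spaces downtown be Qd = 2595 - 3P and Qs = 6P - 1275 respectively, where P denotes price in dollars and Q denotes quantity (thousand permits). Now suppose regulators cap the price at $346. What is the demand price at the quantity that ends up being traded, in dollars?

In a free market, 2595 - 3P = 6P - 1275 gives the equilibrium P* = 430, Q* = 1305.
The ceiling of 346 is below the equilibrium price 430, so it binds.
At P = 346: Qd = 2595 - 3·346 = 1557 and Qs = 6·346 - 1275 = 801.
Only 801 units reach the market. On the demand curve, the marginal buyer's willingness to pay at Q = 801 is (2595 - 801)/3 = 598.

598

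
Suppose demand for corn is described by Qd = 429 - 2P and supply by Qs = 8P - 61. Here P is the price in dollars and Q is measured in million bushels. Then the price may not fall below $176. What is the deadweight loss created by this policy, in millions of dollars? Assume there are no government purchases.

20161.25

In a free market, 429 - 2P = 8P - 61 gives the equilibrium P* = 49, Q* = 331.
The floor of 176 is above the equilibrium price 49, so it binds.
At P = 176: Qd = 429 - 2·176 = 77 and Qs = 8·176 - 61 = 1347.
Quantity traded falls to 77. At Q = 77 the demand price is (429 - 77)/2 = 176 and the supply price is (61 + 77)/8 = 17.25.
Deadweight loss = ½ · (176 - 17.25) · (331 - 77) = ½ · 158.75 · 254 = 20161.25.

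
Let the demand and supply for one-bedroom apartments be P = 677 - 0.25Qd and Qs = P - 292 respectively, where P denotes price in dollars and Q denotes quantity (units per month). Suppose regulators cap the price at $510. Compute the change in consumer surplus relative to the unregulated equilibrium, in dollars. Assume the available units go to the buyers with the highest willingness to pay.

Rearranging demand gives Qd = 2708 - 4P. Setting quantity demanded equal to quantity supplied, 2708 - 4P = P - 292, gives P* = 600 and Q* = 308.
Since 510 < 600, the ceiling is binding.
At P = 510: Qd = 2708 - 4·510 = 668 and Qs = 510 - 292 = 218.
Consumer surplus without the control is ½ · (677 - 600) · 308 = 11858.
With the ceiling, 218 units are sold at 510 (assume they go to the highest-value buyers). The demand price at Q = 218 is 622.5, so CS = ½ · [(677 - 510) + (622.5 - 510)] · 218 = 30465.5.
Change in consumer surplus = 30465.5 - 11858 = 18607.5.

18607.5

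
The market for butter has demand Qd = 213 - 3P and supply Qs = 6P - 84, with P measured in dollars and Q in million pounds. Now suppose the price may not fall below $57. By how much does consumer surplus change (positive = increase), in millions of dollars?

-1872

Equilibrium: 213 - 3P = 6P - 84, so 297 = 9P and P* = 33, Q* = 114.
Because the floor (57) lies above the market-clearing price, it is binding.
At P = 57: Qd = 213 - 3·57 = 42 and Qs = 6·57 - 84 = 258.
Consumer surplus without the control is ½ · (71 - 33) · 114 = 2166.
With the floor, consumers buy 42 units at 57, so CS = ½ · (71 - 57) · 42 = 294.
Change in consumer surplus = 294 - 2166 = -1872.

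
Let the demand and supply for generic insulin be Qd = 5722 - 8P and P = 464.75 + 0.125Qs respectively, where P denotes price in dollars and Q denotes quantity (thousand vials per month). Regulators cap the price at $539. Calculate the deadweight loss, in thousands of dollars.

Rearranging supply gives Qs = 8P - 3718. Setting quantity demanded equal to quantity supplied, 5722 - 8P = 8P - 3718, gives P* = 590 and Q* = 1002.
Because the ceiling (539) lies below the market-clearing price, it is binding.
At P = 539: Qd = 5722 - 8·539 = 1410 and Qs = 8·539 - 3718 = 594.
Quantity traded falls to 594. At Q = 594 the demand price is (5722 - 594)/8 = 641 and the supply price is (3718 + 594)/8 = 539.
Deadweight loss = ½ · (641 - 539) · (1002 - 594) = ½ · 102 · 408 = 20808.

20808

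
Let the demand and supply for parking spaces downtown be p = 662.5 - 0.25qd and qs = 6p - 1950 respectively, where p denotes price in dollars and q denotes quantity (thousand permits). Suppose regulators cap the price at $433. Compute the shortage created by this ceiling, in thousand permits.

Rearranging demand gives qd = 2650 - 4p. In a free market, 2650 - 4p = 6p - 1950 gives the equilibrium p* = 460, q* = 810.
Because the ceiling (433) lies below the market-clearing price, it is binding.
At p = 433: qd = 2650 - 4·433 = 918 and qs = 6·433 - 1950 = 648.
Shortage = qd - qs = 918 - 648 = 270.

270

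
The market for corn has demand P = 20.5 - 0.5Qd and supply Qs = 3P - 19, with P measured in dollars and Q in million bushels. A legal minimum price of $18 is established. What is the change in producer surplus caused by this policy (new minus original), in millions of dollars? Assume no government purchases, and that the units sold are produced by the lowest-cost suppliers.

6

Rearranging demand gives Qd = 41 - 2P. Without the control the market clears where 41 - 2P = 3P - 19, i.e. P* = 12 and Q* = 17.
Because the floor (18) lies above the market-clearing price, it is binding.
At P = 18: Qd = 41 - 2·18 = 5 and Qs = 3·18 - 19 = 35.
Producer surplus without the control is ½ · (12 - 19/3) · 17 = 289/6.
With the floor, 5 units are sold at 18. The supply price at Q = 5 is 8, so PS = ½ · [(18 - 19/3) + (18 - 8)] · 5 = 325/6.
Change in producer surplus = 325/6 - 289/6 = 6.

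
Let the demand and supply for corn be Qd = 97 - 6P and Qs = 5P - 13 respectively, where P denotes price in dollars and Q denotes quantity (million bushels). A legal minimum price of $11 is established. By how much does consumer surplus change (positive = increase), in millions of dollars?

Setting quantity demanded equal to quantity supplied, 97 - 6P = 5P - 13, gives P* = 10 and Q* = 37.
Since 11 > 10, the floor is binding.
At P = 11: Qd = 97 - 6·11 = 31 and Qs = 5·11 - 13 = 42.
Consumer surplus without the control is ½ · (97/6 - 10) · 37 = 1369/12.
With the floor, consumers buy 31 units at 11, so CS = ½ · (97/6 - 11) · 31 = 961/12.
Change in consumer surplus = 961/12 - 1369/12 = -34.

-34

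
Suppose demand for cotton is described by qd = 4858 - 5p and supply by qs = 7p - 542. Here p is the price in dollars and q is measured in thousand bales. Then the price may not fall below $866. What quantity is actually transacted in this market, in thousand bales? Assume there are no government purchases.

528

Without the control the market clears where 4858 - 5p = 7p - 542, i.e. p* = 450 and q* = 2608.
The floor of 866 is above the equilibrium price 450, so it binds.
At p = 866: qd = 4858 - 5·866 = 528 and qs = 7·866 - 542 = 5520.
The quantity actually transacted is the short side, demand: 528.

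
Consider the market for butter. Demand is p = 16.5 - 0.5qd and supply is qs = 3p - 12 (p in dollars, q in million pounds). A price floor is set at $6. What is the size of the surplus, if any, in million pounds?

Rearranging demand gives qd = 33 - 2p. In a free market, 33 - 2p = 3p - 12 gives the equilibrium p* = 9, q* = 15.
Since 6 is below p* = 9, the floor does not bind and the free-market outcome prevails.
Since the control does not bind, there is no surplus.

0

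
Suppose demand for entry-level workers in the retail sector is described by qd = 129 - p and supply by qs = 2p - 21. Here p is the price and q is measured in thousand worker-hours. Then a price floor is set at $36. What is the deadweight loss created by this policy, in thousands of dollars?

0

Without the control the market clears where 129 - p = 2p - 21, i.e. p* = 50 and q* = 79.
Since 36 is below p* = 50, the floor does not bind and the free-market outcome prevails.
Since the control does not bind, no trades are prevented and deadweight loss is zero.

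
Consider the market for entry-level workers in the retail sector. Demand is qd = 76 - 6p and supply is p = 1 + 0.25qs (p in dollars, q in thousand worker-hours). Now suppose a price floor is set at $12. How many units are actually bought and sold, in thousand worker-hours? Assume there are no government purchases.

Rearranging supply gives qs = 4p - 4. Equilibrium: 76 - 6p = 4p - 4, so 80 = 10p and p* = 8, q* = 28.
Since 12 > 8, the floor is binding.
At p = 12: qd = 76 - 6·12 = 4 and qs = 4·12 - 4 = 44.
The quantity actually transacted is the short side, demand: 4.

4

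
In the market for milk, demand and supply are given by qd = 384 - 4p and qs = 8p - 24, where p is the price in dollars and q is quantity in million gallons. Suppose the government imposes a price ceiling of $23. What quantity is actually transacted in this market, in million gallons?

160

Equilibrium: 384 - 4p = 8p - 24, so 408 = 12p and p* = 34, q* = 248.
The ceiling of 23 is below the equilibrium price 34, so it binds.
At p = 23: qd = 384 - 4·23 = 292 and qs = 8·23 - 24 = 160.
The quantity actually transacted is the short side, supply: 160.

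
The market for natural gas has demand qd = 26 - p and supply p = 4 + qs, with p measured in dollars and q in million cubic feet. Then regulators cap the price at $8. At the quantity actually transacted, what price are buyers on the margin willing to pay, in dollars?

22

Rearranging supply gives qs = p - 4. Setting quantity demanded equal to quantity supplied, 26 - p = p - 4, gives p* = 15 and q* = 11.
Since 8 < 15, the ceiling is binding.
At p = 8: qd = 26 - 8 = 18 and qs = 8 - 4 = 4.
Only 4 units reach the market. On the demand curve, the marginal buyer's willingness to pay at q = 4 is (26 - 4) = 22.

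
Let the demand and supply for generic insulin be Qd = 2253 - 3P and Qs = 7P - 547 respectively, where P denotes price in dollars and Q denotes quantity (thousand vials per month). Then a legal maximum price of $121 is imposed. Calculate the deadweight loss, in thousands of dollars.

Setting quantity demanded equal to quantity supplied, 2253 - 3P = 7P - 547, gives P* = 280 and Q* = 1413.
The ceiling of 121 is below the equilibrium price 280, so it binds.
At P = 121: Qd = 2253 - 3·121 = 1890 and Qs = 7·121 - 547 = 300.
Quantity traded falls to 300. At Q = 300 the demand price is (2253 - 300)/3 = 651 and the supply price is (547 + 300)/7 = 121.
Deadweight loss = ½ · (651 - 121) · (1413 - 300) = ½ · 530 · 1113 = 294945.

294945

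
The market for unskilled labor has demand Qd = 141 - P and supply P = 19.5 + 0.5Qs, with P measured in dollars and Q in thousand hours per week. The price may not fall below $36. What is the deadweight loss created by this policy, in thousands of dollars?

0

Rearranging supply gives Qs = 2P - 39. Without the control the market clears where 141 - P = 2P - 39, i.e. P* = 60 and Q* = 81.
The floor of 36 is below the equilibrium price 60, so it is not binding; the market clears at P* = 60, Q* = 81.
Since the control does not bind, no trades are prevented and deadweight loss is zero.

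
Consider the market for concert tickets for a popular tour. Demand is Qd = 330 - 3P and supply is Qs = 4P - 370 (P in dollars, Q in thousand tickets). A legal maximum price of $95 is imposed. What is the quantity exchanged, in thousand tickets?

Setting quantity demanded equal to quantity supplied, 330 - 3P = 4P - 370, gives P* = 100 and Q* = 30.
Because the ceiling (95) lies below the market-clearing price, it is binding.
At P = 95: Qd = 330 - 3·95 = 45 and Qs = 4·95 - 370 = 10.
The quantity actually transacted is the short side, supply: 10.

10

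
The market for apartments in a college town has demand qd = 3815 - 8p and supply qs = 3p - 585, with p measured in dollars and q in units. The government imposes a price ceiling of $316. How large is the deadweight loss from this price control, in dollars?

Equilibrium: 3815 - 8p = 3p - 585, so 4400 = 11p and p* = 400, q* = 615.
Since 316 < 400, the ceiling is binding.
At p = 316: qd = 3815 - 8·316 = 1287 and qs = 3·316 - 585 = 363.
Quantity traded falls to 363. At q = 363 the demand price is (3815 - 363)/8 = 431.5 and the supply price is (585 + 363)/3 = 316.
Deadweight loss = ½ · (431.5 - 316) · (615 - 363) = ½ · 115.5 · 252 = 14553.

14553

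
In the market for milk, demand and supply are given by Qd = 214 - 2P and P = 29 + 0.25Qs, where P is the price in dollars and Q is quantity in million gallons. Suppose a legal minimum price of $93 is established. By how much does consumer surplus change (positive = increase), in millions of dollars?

Rearranging supply gives Qs = 4P - 116. Setting quantity demanded equal to quantity supplied, 214 - 2P = 4P - 116, gives P* = 55 and Q* = 104.
Since 93 > 55, the floor is binding.
At P = 93: Qd = 214 - 2·93 = 28 and Qs = 4·93 - 116 = 256.
Consumer surplus without the control is ½ · (107 - 55) · 104 = 2704.
With the floor, consumers buy 28 units at 93, so CS = ½ · (107 - 93) · 28 = 196.
Change in consumer surplus = 196 - 2704 = -2508.

-2508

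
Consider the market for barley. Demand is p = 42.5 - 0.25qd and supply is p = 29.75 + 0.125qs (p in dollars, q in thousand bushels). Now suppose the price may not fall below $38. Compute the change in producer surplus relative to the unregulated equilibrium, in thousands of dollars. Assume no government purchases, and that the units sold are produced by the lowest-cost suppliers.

Rearranging demand gives qd = 170 - 4p; rearranging supply gives qs = 8p - 238. In a free market, 170 - 4p = 8p - 238 gives the equilibrium p* = 34, q* = 34.
Because the floor (38) lies above the market-clearing price, it is binding.
At p = 38: qd = 170 - 4·38 = 18 and qs = 8·38 - 238 = 66.
Producer surplus without the control is ½ · (34 - 29.75) · 34 = 72.25.
With the floor, 18 units are sold at 38. The supply price at q = 18 is 32, so PS = ½ · [(38 - 29.75) + (38 - 32)] · 18 = 128.25.
Change in producer surplus = 128.25 - 72.25 = 56.

56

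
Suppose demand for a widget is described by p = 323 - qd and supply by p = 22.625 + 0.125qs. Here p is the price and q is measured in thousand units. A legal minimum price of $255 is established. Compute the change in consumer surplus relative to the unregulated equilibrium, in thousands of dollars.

Rearranging demand gives qd = 323 - p; rearranging supply gives qs = 8p - 181. In a free market, 323 - p = 8p - 181 gives the equilibrium p* = 56, q* = 267.
The floor of 255 is above the equilibrium price 56, so it binds.
At p = 255: qd = 323 - 255 = 68 and qs = 8·255 - 181 = 1859.
Consumer surplus without the control is ½ · (323 - 56) · 267 = 35644.5.
With the floor, consumers buy 68 units at 255, so CS = ½ · (323 - 255) · 68 = 2312.
Change in consumer surplus = 2312 - 35644.5 = -33332.5.

-33332.5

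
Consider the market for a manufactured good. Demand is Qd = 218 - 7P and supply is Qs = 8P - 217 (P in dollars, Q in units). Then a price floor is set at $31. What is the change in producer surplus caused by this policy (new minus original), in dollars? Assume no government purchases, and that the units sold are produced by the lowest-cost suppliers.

-10.25

Without the control the market clears where 218 - 7P = 8P - 217, i.e. P* = 29 and Q* = 15.
The floor of 31 is above the equilibrium price 29, so it binds.
At P = 31: Qd = 218 - 7·31 = 1 and Qs = 8·31 - 217 = 31.
Producer surplus without the control is ½ · (29 - 27.125) · 15 = 14.0625.
With the floor, 1 units are sold at 31. The supply price at Q = 1 is 27.25, so PS = ½ · [(31 - 27.125) + (31 - 27.25)] · 1 = 3.8125.
Change in producer surplus = 3.8125 - 14.0625 = -10.25.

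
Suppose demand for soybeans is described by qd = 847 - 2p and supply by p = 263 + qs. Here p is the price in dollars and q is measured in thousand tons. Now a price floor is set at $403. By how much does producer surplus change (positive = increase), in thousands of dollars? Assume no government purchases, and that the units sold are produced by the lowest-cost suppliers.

Rearranging supply gives qs = p - 263. Equilibrium: 847 - 2p = p - 263, so 1110 = 3p and p* = 370, q* = 107.
Because the floor (403) lies above the market-clearing price, it is binding.
At p = 403: qd = 847 - 2·403 = 41 and qs = 403 - 263 = 140.
Producer surplus without the control is ½ · (370 - 263) · 107 = 5724.5.
With the floor, 41 units are sold at 403. The supply price at q = 41 is 304, so PS = ½ · [(403 - 263) + (403 - 304)] · 41 = 4899.5.
Change in producer surplus = 4899.5 - 5724.5 = -825.

-825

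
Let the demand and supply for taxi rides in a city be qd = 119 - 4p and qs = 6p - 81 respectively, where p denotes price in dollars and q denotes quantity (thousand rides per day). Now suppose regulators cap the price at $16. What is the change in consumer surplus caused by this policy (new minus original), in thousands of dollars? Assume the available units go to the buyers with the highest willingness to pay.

Equilibrium: 119 - 4p = 6p - 81, so 200 = 10p and p* = 20, q* = 39.
The ceiling of 16 is below the equilibrium price 20, so it binds.
At p = 16: qd = 119 - 4·16 = 55 and qs = 6·16 - 81 = 15.
Consumer surplus without the control is ½ · (29.75 - 20) · 39 = 190.125.
With the ceiling, 15 units are sold at 16 (assume they go to the highest-value buyers). The demand price at q = 15 is 26, so CS = ½ · [(29.75 - 16) + (26 - 16)] · 15 = 178.125.
Change in consumer surplus = 178.125 - 190.125 = -12.

-12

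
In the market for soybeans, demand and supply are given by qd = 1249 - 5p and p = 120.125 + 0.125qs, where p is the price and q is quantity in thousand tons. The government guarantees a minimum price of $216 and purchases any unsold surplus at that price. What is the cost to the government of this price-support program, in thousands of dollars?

Rearranging supply gives qs = 8p - 961. Without the control the market clears where 1249 - 5p = 8p - 961, i.e. p* = 170 and q* = 399.
Since 216 > 170, the floor is binding.
At p = 216: qd = 1249 - 5·216 = 169 and qs = 8·216 - 961 = 767.
Surplus = qs - qd = 598.
Government expenditure = surplus × support price = 598 × 216 = 129168.

129168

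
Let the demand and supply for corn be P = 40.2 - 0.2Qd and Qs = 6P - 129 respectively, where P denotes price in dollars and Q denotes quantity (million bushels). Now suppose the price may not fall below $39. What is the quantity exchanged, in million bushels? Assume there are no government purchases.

Rearranging demand gives Qd = 201 - 5P. Without the control the market clears where 201 - 5P = 6P - 129, i.e. P* = 30 and Q* = 51.
The floor of 39 is above the equilibrium price 30, so it binds.
At P = 39: Qd = 201 - 5·39 = 6 and Qs = 6·39 - 129 = 105.
The quantity actually transacted is the short side, demand: 6.

6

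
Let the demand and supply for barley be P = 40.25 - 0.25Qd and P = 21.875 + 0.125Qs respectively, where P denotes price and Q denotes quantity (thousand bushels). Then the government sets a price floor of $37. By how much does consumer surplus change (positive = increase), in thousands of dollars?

Rearranging demand gives Qd = 161 - 4P; rearranging supply gives Qs = 8P - 175. Equilibrium: 161 - 4P = 8P - 175, so 336 = 12P and P* = 28, Q* = 49.
The floor of 37 is above the equilibrium price 28, so it binds.
At P = 37: Qd = 161 - 4·37 = 13 and Qs = 8·37 - 175 = 121.
Consumer surplus without the control is ½ · (40.25 - 28) · 49 = 300.125.
With the floor, consumers buy 13 units at 37, so CS = ½ · (40.25 - 37) · 13 = 21.125.
Change in consumer surplus = 21.125 - 300.125 = -279.

-279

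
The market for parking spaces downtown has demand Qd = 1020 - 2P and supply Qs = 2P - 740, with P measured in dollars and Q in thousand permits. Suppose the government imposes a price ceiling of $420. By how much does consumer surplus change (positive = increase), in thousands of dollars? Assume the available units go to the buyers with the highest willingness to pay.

Without the control the market clears where 1020 - 2P = 2P - 740, i.e. P* = 440 and Q* = 140.
The ceiling of 420 is below the equilibrium price 440, so it binds.
At P = 420: Qd = 1020 - 2·420 = 180 and Qs = 2·420 - 740 = 100.
Consumer surplus without the control is ½ · (510 - 440) · 140 = 4900.
With the ceiling, 100 units are sold at 420 (assume they go to the highest-value buyers). The demand price at Q = 100 is 460, so CS = ½ · [(510 - 420) + (460 - 420)] · 100 = 6500.
Change in consumer surplus = 6500 - 4900 = 1600.

1600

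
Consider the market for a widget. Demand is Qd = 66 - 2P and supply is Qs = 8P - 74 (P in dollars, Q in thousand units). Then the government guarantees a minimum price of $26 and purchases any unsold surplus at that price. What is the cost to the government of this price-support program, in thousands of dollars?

Setting quantity demanded equal to quantity supplied, 66 - 2P = 8P - 74, gives P* = 14 and Q* = 38.
The floor of 26 is above the equilibrium price 14, so it binds.
At P = 26: Qd = 66 - 2·26 = 14 and Qs = 8·26 - 74 = 134.
Surplus = Qs - Qd = 120.
Government expenditure = surplus × support price = 120 × 26 = 3120.

3120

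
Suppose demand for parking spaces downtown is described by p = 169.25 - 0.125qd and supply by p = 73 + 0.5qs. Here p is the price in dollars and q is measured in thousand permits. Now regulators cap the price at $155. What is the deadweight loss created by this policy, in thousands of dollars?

Rearranging demand gives qd = 1354 - 8p; rearranging supply gives qs = 2p - 146. Without the control the market clears where 1354 - 8p = 2p - 146, i.e. p* = 150 and q* = 154.
The ceiling of 155 is above the equilibrium price 150, so it is not binding; the market clears at p* = 150, q* = 154.
Since the control does not bind, no trades are prevented and deadweight loss is zero.

0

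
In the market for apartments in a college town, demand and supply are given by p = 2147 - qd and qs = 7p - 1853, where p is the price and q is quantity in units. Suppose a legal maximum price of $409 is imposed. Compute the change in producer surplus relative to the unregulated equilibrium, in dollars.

Rearranging demand gives qd = 2147 - p. In a free market, 2147 - p = 7p - 1853 gives the equilibrium p* = 500, q* = 1647.
Because the ceiling (409) lies below the market-clearing price, it is binding.
At p = 409: qd = 2147 - 409 = 1738 and qs = 7·409 - 1853 = 1010.
Producer surplus without the control is ½ · (500 - 1853/7) · 1647 = 2712609/14.
With the ceiling, producers sell 1010 units at 409, so PS = ½ · (409 - 1853/7) · 1010 = 510050/7.
Change in producer surplus = 510050/7 - 2712609/14 = -120893.5.

-120893.5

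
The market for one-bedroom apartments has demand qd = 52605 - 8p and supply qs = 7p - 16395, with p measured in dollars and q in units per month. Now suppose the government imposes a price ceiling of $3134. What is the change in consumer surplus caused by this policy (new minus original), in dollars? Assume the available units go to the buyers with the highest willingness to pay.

Equilibrium: 52605 - 8p = 7p - 16395, so 69000 = 15p and p* = 4600, q* = 15805.
Since 3134 < 4600, the ceiling is binding.
At p = 3134: qd = 52605 - 8·3134 = 27533 and qs = 7·3134 - 16395 = 5543.
Consumer surplus without the control is ½ · (6575.625 - 4600) · 15805 = 15612376.5625.
With the ceiling, 5543 units are sold at 3134 (assume they go to the highest-value buyers). The demand price at q = 5543 is 5882.75, so CS = ½ · [(6575.625 - 3134) + (5882.75 - 3134)] · 5543 = 17156624.3125.
Change in consumer surplus = 17156624.3125 - 15612376.5625 = 1544247.75.

1544247.75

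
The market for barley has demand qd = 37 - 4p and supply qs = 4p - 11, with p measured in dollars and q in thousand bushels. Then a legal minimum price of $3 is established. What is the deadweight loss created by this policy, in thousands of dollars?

Without the control the market clears where 37 - 4p = 4p - 11, i.e. p* = 6 and q* = 13.
Since 3 is below p* = 6, the floor does not bind and the free-market outcome prevails.
Since the control does not bind, no trades are prevented and deadweight loss is zero.

0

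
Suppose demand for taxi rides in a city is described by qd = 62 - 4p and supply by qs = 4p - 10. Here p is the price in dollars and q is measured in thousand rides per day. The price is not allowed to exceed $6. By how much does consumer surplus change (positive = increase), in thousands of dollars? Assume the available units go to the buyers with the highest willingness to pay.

24

Without the control the market clears where 62 - 4p = 4p - 10, i.e. p* = 9 and q* = 26.
The ceiling of 6 is below the equilibrium price 9, so it binds.
At p = 6: qd = 62 - 4·6 = 38 and qs = 4·6 - 10 = 14.
Consumer surplus without the control is ½ · (15.5 - 9) · 26 = 84.5.
With the ceiling, 14 units are sold at 6 (assume they go to the highest-value buyers). The demand price at q = 14 is 12, so CS = ½ · [(15.5 - 6) + (12 - 6)] · 14 = 108.5.
Change in consumer surplus = 108.5 - 84.5 = 24.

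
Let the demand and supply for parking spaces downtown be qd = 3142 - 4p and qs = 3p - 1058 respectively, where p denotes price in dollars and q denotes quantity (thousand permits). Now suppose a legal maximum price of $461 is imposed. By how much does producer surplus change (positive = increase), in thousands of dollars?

-74156.5

Setting quantity demanded equal to quantity supplied, 3142 - 4p = 3p - 1058, gives p* = 600 and q* = 742.
Since 461 < 600, the ceiling is binding.
At p = 461: qd = 3142 - 4·461 = 1298 and qs = 3·461 - 1058 = 325.
Producer surplus without the control is ½ · (600 - 1058/3) · 742 = 275282/3.
With the ceiling, producers sell 325 units at 461, so PS = ½ · (461 - 1058/3) · 325 = 105625/6.
Change in producer surplus = 105625/6 - 275282/3 = -74156.5.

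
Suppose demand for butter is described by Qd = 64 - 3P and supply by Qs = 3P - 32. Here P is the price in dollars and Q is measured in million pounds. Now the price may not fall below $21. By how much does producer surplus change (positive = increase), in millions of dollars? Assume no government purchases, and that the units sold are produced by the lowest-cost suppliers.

Without the control the market clears where 64 - 3P = 3P - 32, i.e. P* = 16 and Q* = 16.
Because the floor (21) lies above the market-clearing price, it is binding.
At P = 21: Qd = 64 - 3·21 = 1 and Qs = 3·21 - 32 = 31.
Producer surplus without the control is ½ · (16 - 32/3) · 16 = 128/3.
With the floor, 1 units are sold at 21. The supply price at Q = 1 is 11, so PS = ½ · [(21 - 32/3) + (21 - 11)] · 1 = 61/6.
Change in producer surplus = 61/6 - 128/3 = -32.5.

-32.5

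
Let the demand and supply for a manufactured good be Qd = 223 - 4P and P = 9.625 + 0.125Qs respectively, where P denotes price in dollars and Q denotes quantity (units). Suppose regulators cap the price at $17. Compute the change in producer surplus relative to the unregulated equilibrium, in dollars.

-728

Rearranging supply gives Qs = 8P - 77. Equilibrium: 223 - 4P = 8P - 77, so 300 = 12P and P* = 25, Q* = 123.
The ceiling of 17 is below the equilibrium price 25, so it binds.
At P = 17: Qd = 223 - 4·17 = 155 and Qs = 8·17 - 77 = 59.
Producer surplus without the control is ½ · (25 - 9.625) · 123 = 945.5625.
With the ceiling, producers sell 59 units at 17, so PS = ½ · (17 - 9.625) · 59 = 217.5625.
Change in producer surplus = 217.5625 - 945.5625 = -728.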